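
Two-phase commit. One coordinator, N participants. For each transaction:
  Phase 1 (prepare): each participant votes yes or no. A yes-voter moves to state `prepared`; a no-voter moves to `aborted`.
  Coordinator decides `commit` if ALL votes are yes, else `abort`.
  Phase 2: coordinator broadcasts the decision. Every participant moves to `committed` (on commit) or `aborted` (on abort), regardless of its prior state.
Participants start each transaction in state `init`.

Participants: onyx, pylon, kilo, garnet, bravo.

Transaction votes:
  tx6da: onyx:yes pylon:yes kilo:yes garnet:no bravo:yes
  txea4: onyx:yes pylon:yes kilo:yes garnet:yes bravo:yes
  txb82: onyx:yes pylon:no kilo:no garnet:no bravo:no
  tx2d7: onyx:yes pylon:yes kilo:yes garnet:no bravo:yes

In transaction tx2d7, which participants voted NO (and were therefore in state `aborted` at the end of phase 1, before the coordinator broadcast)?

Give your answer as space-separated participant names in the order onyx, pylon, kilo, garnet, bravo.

Answer: garnet

Derivation:
Txn tx2d7 phase 1: onyx yes -> prepared; pylon yes -> prepared; kilo yes -> prepared; garnet no -> aborted; bravo yes -> prepared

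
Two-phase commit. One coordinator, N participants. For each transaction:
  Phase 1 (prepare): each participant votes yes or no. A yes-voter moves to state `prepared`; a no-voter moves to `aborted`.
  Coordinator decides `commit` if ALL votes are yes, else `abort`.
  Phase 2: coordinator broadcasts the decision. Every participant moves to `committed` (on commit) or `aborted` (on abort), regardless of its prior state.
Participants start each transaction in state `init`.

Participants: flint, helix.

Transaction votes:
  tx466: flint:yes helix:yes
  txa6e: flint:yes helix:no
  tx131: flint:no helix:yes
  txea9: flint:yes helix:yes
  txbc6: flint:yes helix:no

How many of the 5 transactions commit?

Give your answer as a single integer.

Answer: 2

Derivation:
tx466: all yes -> commit (commits=1)
txa6e: no from helix -> abort (commits=1)
tx131: no from flint -> abort (commits=1)
txea9: all yes -> commit (commits=2)
txbc6: no from helix -> abort (commits=2)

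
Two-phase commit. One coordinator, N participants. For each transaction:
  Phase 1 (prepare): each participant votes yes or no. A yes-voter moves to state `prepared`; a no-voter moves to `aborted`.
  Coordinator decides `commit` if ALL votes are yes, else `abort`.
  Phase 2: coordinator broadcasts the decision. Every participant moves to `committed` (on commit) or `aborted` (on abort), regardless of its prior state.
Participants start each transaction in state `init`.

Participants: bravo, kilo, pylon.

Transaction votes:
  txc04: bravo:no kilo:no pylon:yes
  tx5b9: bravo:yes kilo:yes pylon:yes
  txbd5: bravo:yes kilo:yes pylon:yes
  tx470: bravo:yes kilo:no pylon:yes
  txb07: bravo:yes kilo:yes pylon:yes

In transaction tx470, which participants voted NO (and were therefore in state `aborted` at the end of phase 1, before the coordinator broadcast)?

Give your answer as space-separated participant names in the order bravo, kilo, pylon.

Txn tx470 phase 1: bravo yes -> prepared; kilo no -> aborted; pylon yes -> prepared

Answer: kilo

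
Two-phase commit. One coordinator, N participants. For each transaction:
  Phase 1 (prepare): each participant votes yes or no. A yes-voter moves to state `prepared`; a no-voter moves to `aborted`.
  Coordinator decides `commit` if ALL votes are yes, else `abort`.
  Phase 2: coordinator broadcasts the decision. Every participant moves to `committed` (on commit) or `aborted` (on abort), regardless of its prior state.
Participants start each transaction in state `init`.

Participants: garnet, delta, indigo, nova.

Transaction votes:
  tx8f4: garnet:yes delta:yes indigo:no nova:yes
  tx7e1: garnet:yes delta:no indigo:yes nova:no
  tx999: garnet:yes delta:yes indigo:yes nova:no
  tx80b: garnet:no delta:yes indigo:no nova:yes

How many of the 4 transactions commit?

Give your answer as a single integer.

tx8f4: no from indigo -> abort (commits=0)
tx7e1: no from delta, nova -> abort (commits=0)
tx999: no from nova -> abort (commits=0)
tx80b: no from garnet, indigo -> abort (commits=0)

Answer: 0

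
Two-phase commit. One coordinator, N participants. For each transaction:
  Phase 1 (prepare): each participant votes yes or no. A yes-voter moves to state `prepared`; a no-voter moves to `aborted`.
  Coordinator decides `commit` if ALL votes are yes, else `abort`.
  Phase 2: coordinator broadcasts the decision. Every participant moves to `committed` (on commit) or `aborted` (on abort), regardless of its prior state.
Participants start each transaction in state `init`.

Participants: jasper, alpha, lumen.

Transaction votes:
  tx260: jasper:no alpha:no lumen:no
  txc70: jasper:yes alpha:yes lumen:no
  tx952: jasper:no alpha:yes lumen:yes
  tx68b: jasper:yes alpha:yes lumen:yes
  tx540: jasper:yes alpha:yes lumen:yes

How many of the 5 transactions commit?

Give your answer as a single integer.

tx260: no from jasper, alpha, lumen -> abort (commits=0)
txc70: no from lumen -> abort (commits=0)
tx952: no from jasper -> abort (commits=0)
tx68b: all yes -> commit (commits=1)
tx540: all yes -> commit (commits=2)

Answer: 2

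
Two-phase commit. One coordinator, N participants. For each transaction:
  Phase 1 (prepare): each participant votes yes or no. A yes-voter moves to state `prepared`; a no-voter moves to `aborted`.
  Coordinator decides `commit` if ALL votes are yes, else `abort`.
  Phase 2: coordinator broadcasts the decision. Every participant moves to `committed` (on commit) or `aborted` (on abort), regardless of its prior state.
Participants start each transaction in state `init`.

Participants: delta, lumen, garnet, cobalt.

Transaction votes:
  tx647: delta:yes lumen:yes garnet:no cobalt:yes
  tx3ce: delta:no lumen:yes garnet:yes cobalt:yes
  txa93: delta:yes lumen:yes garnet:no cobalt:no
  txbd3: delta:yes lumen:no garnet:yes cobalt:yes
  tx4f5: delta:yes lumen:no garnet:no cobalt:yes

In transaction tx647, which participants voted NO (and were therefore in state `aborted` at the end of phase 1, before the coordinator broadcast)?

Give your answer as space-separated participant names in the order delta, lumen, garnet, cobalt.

Txn tx647 phase 1: delta yes -> prepared; lumen yes -> prepared; garnet no -> aborted; cobalt yes -> prepared

Answer: garnet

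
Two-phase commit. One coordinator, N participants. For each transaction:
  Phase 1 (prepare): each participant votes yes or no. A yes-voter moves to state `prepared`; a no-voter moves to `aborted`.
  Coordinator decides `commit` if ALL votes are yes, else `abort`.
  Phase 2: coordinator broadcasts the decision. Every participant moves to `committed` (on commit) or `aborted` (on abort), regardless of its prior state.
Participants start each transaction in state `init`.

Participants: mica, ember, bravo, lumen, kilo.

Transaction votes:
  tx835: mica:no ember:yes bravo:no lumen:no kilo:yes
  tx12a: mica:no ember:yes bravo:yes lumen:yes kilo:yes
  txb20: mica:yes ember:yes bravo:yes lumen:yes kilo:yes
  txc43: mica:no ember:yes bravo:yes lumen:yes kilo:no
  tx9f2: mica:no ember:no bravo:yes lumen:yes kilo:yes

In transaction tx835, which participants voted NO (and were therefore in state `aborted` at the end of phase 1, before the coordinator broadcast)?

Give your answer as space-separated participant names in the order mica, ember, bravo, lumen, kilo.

Txn tx835 phase 1: mica no -> aborted; ember yes -> prepared; bravo no -> aborted; lumen no -> aborted; kilo yes -> prepared

Answer: mica bravo lumen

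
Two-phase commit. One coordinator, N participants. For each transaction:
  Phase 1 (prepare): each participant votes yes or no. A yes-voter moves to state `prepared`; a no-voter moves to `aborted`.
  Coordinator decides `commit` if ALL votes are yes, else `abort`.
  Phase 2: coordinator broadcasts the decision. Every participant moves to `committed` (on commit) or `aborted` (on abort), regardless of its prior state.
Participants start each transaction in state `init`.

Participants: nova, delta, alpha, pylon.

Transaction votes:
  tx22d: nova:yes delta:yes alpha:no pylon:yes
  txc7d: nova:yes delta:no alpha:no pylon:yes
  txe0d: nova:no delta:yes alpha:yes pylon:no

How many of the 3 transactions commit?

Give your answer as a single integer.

tx22d: no from alpha -> abort (commits=0)
txc7d: no from delta, alpha -> abort (commits=0)
txe0d: no from nova, pylon -> abort (commits=0)

Answer: 0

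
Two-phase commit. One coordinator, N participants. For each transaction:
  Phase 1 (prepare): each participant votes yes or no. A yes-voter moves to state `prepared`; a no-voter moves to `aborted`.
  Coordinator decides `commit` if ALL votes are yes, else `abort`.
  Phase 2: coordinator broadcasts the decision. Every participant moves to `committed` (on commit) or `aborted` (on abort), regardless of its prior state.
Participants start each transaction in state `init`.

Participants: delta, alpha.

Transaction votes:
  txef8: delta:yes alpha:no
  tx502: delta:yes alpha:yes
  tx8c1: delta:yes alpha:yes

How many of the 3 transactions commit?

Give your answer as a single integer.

Answer: 2

Derivation:
txef8: no from alpha -> abort (commits=0)
tx502: all yes -> commit (commits=1)
tx8c1: all yes -> commit (commits=2)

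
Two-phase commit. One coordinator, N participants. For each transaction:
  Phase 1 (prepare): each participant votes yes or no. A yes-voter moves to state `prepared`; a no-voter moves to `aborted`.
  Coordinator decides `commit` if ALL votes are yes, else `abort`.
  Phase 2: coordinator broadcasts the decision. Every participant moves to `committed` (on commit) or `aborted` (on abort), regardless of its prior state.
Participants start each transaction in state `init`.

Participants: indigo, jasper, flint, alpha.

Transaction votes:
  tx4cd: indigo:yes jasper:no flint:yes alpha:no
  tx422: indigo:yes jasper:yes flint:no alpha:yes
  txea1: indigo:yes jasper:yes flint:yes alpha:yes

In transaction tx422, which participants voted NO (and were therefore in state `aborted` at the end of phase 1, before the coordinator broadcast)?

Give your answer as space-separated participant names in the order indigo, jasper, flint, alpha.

Answer: flint

Derivation:
Txn tx422 phase 1: indigo yes -> prepared; jasper yes -> prepared; flint no -> aborted; alpha yes -> prepared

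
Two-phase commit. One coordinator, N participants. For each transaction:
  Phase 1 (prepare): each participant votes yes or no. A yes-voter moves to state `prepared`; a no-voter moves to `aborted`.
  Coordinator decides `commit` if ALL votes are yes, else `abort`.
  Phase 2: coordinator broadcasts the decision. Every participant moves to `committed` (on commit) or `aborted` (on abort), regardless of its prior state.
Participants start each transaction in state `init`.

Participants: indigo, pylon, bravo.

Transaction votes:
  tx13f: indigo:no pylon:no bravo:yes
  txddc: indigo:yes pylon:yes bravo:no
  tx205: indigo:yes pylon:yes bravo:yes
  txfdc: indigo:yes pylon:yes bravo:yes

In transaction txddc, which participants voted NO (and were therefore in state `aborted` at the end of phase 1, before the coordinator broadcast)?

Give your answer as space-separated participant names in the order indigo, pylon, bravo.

Txn txddc phase 1: indigo yes -> prepared; pylon yes -> prepared; bravo no -> aborted

Answer: bravo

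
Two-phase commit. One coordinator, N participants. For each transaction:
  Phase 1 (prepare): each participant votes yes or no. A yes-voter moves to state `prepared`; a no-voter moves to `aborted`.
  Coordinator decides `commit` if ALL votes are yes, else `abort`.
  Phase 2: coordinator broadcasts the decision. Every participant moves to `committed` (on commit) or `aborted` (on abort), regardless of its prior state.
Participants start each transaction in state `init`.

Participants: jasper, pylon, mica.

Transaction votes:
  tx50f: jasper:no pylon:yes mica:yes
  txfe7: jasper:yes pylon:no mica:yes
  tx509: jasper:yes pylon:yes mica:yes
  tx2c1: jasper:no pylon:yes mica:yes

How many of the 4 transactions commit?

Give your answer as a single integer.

tx50f: no from jasper -> abort (commits=0)
txfe7: no from pylon -> abort (commits=0)
tx509: all yes -> commit (commits=1)
tx2c1: no from jasper -> abort (commits=1)

Answer: 1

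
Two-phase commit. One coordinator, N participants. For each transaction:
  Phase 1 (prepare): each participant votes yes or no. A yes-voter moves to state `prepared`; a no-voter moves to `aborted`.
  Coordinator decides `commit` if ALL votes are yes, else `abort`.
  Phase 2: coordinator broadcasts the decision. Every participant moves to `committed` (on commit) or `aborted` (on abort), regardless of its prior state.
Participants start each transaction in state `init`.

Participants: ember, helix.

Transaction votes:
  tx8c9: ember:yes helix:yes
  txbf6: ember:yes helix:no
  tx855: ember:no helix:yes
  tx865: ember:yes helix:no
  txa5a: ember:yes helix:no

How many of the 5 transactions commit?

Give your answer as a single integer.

Answer: 1

Derivation:
tx8c9: all yes -> commit (commits=1)
txbf6: no from helix -> abort (commits=1)
tx855: no from ember -> abort (commits=1)
tx865: no from helix -> abort (commits=1)
txa5a: no from helix -> abort (commits=1)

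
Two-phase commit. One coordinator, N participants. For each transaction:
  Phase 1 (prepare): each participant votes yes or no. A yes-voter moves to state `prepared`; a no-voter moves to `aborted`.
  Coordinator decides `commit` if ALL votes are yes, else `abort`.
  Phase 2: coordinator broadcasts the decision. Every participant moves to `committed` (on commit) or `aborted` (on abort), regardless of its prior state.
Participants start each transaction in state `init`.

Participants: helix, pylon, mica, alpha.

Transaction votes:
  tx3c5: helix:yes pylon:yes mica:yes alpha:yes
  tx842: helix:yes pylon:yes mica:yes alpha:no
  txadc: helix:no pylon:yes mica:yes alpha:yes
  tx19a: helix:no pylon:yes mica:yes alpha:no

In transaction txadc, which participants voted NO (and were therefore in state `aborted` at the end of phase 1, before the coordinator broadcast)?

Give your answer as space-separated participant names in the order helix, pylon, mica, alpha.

Answer: helix

Derivation:
Txn txadc phase 1: helix no -> aborted; pylon yes -> prepared; mica yes -> prepared; alpha yes -> prepared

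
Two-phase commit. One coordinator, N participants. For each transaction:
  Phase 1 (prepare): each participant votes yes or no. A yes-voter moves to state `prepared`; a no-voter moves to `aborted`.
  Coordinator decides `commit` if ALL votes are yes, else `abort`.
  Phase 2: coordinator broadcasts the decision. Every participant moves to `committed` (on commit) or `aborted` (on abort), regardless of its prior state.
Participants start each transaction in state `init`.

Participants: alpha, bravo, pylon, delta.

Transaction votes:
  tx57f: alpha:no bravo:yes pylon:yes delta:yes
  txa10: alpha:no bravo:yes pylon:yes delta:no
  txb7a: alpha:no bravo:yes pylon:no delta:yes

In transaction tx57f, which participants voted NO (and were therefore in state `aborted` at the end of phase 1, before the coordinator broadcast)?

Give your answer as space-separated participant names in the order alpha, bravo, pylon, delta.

Txn tx57f phase 1: alpha no -> aborted; bravo yes -> prepared; pylon yes -> prepared; delta yes -> prepared

Answer: alpha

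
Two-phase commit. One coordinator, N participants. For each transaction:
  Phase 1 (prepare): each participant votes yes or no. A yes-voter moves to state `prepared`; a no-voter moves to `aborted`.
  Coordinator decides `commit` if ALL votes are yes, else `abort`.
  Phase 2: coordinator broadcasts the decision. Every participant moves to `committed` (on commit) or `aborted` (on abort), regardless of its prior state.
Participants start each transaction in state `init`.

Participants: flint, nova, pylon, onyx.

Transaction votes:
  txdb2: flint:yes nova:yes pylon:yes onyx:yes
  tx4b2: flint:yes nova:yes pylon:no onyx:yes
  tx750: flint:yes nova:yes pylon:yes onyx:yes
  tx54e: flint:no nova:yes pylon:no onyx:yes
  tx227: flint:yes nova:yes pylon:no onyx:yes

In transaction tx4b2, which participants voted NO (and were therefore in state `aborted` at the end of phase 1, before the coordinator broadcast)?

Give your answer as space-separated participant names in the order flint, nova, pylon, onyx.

Txn tx4b2 phase 1: flint yes -> prepared; nova yes -> prepared; pylon no -> aborted; onyx yes -> prepared

Answer: pylon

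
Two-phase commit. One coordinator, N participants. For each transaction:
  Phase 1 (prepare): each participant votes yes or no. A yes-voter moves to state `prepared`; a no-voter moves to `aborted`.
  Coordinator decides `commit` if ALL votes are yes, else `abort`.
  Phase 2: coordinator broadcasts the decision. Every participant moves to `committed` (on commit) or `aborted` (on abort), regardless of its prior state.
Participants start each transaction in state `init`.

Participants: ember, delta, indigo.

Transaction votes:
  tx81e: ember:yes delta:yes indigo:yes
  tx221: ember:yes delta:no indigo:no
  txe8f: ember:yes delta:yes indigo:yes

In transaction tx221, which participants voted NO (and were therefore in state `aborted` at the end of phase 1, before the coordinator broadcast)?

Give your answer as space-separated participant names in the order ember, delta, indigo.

Answer: delta indigo

Derivation:
Txn tx221 phase 1: ember yes -> prepared; delta no -> aborted; indigo no -> aborted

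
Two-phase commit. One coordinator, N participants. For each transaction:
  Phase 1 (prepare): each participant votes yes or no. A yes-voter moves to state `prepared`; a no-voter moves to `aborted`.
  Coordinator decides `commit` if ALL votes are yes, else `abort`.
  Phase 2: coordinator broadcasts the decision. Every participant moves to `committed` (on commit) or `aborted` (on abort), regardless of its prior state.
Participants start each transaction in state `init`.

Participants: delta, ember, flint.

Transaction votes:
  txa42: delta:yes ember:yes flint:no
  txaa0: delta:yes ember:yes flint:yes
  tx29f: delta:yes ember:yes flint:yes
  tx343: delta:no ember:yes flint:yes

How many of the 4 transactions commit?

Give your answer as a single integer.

Answer: 2

Derivation:
txa42: no from flint -> abort (commits=0)
txaa0: all yes -> commit (commits=1)
tx29f: all yes -> commit (commits=2)
tx343: no from delta -> abort (commits=2)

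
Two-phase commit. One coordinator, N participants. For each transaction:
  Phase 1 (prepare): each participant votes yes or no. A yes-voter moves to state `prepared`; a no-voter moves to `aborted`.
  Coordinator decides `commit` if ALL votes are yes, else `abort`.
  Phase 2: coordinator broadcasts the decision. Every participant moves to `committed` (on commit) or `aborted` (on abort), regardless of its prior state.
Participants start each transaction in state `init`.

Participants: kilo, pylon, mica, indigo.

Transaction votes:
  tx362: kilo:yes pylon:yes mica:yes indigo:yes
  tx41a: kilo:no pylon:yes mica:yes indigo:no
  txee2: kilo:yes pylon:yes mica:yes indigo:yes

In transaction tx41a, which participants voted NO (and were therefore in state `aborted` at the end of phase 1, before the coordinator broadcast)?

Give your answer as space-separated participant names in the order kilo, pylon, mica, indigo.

Answer: kilo indigo

Derivation:
Txn tx41a phase 1: kilo no -> aborted; pylon yes -> prepared; mica yes -> prepared; indigo no -> aborted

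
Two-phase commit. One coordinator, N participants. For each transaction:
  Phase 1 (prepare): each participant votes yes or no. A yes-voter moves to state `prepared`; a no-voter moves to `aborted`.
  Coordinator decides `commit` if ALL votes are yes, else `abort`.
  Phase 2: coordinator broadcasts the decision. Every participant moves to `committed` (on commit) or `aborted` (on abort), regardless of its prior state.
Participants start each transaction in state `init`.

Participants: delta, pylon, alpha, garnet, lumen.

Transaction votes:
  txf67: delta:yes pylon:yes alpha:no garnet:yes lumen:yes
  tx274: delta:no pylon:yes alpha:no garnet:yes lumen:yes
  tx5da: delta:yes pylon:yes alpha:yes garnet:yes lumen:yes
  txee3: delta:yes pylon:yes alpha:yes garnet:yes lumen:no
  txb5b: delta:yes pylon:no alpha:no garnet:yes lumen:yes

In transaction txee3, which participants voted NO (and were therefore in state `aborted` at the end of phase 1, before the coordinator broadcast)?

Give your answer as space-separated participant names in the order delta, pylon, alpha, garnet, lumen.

Txn txee3 phase 1: delta yes -> prepared; pylon yes -> prepared; alpha yes -> prepared; garnet yes -> prepared; lumen no -> aborted

Answer: lumen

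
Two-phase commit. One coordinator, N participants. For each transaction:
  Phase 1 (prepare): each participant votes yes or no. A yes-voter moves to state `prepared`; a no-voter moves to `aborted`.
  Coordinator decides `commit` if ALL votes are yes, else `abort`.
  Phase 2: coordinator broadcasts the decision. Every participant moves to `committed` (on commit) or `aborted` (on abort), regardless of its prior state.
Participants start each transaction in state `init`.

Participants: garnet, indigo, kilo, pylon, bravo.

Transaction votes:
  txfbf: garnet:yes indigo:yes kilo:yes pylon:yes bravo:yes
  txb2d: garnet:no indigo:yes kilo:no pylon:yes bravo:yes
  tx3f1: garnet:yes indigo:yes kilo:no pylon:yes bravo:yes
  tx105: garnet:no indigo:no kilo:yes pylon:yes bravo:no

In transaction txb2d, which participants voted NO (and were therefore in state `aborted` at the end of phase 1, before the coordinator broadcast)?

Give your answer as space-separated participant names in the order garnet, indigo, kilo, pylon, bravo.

Answer: garnet kilo

Derivation:
Txn txb2d phase 1: garnet no -> aborted; indigo yes -> prepared; kilo no -> aborted; pylon yes -> prepared; bravo yes -> prepared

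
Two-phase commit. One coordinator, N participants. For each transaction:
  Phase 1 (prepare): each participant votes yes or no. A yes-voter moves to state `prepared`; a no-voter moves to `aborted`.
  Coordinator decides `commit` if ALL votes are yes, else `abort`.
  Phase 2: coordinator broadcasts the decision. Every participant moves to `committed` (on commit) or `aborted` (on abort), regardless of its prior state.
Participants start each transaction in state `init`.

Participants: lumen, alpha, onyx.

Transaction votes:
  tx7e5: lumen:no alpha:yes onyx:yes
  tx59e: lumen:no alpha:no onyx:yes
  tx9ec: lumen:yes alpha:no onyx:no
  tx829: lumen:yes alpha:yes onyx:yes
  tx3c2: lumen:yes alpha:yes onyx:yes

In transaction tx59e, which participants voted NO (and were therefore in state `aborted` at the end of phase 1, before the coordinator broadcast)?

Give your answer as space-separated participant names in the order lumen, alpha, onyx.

Answer: lumen alpha

Derivation:
Txn tx59e phase 1: lumen no -> aborted; alpha no -> aborted; onyx yes -> prepared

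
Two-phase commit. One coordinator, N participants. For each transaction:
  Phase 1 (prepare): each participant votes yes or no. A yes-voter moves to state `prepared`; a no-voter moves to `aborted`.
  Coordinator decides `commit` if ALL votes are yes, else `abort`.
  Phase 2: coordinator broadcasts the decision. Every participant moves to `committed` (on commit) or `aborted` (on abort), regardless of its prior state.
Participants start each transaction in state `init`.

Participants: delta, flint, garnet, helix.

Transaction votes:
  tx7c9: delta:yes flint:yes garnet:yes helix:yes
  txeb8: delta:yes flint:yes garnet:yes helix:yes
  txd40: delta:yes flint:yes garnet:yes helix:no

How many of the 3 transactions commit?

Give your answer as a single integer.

tx7c9: all yes -> commit (commits=1)
txeb8: all yes -> commit (commits=2)
txd40: no from helix -> abort (commits=2)

Answer: 2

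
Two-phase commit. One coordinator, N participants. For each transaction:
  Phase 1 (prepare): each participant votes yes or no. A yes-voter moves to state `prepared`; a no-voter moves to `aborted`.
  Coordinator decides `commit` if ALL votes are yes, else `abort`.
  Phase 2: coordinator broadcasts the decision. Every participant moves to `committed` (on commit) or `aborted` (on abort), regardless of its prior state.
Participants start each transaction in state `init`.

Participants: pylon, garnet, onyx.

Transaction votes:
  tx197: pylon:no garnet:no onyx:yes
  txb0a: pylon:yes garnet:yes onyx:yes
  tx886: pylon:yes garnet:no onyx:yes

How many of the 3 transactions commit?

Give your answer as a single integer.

Answer: 1

Derivation:
tx197: no from pylon, garnet -> abort (commits=0)
txb0a: all yes -> commit (commits=1)
tx886: no from garnet -> abort (commits=1)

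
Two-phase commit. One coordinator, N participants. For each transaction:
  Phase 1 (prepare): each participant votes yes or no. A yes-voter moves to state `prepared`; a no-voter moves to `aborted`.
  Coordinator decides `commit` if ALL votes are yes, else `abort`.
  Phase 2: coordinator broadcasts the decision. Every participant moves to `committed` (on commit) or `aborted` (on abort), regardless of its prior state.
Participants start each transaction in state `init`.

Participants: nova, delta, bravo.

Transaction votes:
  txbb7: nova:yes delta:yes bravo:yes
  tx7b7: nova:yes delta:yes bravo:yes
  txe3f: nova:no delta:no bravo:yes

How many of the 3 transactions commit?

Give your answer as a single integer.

Answer: 2

Derivation:
txbb7: all yes -> commit (commits=1)
tx7b7: all yes -> commit (commits=2)
txe3f: no from nova, delta -> abort (commits=2)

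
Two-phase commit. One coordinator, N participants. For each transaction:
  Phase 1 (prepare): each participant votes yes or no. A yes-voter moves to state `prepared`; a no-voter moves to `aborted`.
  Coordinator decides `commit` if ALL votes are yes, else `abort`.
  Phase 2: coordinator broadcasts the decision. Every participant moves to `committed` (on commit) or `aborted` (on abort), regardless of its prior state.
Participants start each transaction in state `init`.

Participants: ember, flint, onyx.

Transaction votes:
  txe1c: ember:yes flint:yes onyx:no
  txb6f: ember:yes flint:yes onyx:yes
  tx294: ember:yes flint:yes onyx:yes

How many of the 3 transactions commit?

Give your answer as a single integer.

txe1c: no from onyx -> abort (commits=0)
txb6f: all yes -> commit (commits=1)
tx294: all yes -> commit (commits=2)

Answer: 2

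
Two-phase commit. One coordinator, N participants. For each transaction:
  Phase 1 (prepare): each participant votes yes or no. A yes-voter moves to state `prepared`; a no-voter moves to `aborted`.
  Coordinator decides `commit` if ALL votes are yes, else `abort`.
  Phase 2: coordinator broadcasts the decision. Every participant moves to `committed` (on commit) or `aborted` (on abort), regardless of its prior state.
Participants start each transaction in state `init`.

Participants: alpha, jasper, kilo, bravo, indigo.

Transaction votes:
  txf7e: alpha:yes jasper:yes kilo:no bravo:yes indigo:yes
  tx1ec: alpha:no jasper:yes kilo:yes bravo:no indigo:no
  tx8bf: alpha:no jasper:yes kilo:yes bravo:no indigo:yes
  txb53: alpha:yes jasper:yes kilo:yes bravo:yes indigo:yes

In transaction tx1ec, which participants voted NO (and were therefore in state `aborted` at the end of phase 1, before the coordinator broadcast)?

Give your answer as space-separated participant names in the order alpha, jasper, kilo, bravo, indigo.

Answer: alpha bravo indigo

Derivation:
Txn tx1ec phase 1: alpha no -> aborted; jasper yes -> prepared; kilo yes -> prepared; bravo no -> aborted; indigo no -> aborted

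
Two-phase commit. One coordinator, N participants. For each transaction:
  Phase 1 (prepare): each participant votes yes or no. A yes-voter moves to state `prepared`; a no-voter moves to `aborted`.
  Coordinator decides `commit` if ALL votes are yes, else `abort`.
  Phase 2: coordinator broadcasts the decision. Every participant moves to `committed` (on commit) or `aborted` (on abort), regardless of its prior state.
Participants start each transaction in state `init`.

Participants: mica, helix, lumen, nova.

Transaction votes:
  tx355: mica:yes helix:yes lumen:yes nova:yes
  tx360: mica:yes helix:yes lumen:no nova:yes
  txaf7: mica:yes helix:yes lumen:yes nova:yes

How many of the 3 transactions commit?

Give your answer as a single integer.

tx355: all yes -> commit (commits=1)
tx360: no from lumen -> abort (commits=1)
txaf7: all yes -> commit (commits=2)

Answer: 2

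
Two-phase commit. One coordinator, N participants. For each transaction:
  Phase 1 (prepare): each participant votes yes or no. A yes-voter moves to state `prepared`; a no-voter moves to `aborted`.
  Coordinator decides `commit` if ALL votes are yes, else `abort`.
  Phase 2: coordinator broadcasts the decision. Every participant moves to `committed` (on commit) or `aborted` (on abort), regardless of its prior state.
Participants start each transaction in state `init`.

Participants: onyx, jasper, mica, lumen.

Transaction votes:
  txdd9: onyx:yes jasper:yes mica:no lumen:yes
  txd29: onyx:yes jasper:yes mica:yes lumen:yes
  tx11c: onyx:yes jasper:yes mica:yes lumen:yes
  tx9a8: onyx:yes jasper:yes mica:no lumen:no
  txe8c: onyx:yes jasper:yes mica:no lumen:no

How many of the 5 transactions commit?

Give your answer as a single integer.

Answer: 2

Derivation:
txdd9: no from mica -> abort (commits=0)
txd29: all yes -> commit (commits=1)
tx11c: all yes -> commit (commits=2)
tx9a8: no from mica, lumen -> abort (commits=2)
txe8c: no from mica, lumen -> abort (commits=2)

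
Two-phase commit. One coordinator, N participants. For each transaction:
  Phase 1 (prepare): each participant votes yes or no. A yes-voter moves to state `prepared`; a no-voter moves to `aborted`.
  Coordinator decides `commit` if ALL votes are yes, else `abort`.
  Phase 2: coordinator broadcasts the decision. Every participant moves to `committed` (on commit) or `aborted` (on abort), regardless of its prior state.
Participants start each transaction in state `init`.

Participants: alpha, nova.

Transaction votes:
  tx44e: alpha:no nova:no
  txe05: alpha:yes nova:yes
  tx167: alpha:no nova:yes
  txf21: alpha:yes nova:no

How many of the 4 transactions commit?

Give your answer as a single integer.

tx44e: no from alpha, nova -> abort (commits=0)
txe05: all yes -> commit (commits=1)
tx167: no from alpha -> abort (commits=1)
txf21: no from nova -> abort (commits=1)

Answer: 1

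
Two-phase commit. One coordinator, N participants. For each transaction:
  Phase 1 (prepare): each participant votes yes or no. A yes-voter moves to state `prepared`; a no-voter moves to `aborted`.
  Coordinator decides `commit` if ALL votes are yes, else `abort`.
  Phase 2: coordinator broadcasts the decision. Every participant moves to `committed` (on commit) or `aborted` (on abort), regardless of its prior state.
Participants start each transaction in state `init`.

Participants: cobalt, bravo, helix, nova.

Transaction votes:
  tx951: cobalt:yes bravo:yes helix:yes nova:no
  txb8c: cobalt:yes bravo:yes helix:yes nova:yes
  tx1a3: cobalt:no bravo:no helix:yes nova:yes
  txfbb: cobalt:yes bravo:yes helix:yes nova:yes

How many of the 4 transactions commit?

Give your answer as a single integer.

tx951: no from nova -> abort (commits=0)
txb8c: all yes -> commit (commits=1)
tx1a3: no from cobalt, bravo -> abort (commits=1)
txfbb: all yes -> commit (commits=2)

Answer: 2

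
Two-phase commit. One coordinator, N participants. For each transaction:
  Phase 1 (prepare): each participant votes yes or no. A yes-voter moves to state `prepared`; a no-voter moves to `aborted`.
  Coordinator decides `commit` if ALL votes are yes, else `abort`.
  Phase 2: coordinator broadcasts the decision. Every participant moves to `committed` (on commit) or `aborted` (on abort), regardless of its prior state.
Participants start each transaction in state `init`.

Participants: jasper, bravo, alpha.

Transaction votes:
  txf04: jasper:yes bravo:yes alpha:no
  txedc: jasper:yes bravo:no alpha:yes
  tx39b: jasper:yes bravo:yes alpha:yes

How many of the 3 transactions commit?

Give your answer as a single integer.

txf04: no from alpha -> abort (commits=0)
txedc: no from bravo -> abort (commits=0)
tx39b: all yes -> commit (commits=1)

Answer: 1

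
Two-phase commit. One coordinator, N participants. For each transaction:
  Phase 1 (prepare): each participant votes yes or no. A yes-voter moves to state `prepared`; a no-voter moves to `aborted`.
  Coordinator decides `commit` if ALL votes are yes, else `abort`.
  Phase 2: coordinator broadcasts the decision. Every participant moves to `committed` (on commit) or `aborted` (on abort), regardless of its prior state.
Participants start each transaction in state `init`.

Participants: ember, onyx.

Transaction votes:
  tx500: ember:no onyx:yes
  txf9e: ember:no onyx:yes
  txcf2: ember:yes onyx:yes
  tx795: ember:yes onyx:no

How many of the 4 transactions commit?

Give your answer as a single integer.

Answer: 1

Derivation:
tx500: no from ember -> abort (commits=0)
txf9e: no from ember -> abort (commits=0)
txcf2: all yes -> commit (commits=1)
tx795: no from onyx -> abort (commits=1)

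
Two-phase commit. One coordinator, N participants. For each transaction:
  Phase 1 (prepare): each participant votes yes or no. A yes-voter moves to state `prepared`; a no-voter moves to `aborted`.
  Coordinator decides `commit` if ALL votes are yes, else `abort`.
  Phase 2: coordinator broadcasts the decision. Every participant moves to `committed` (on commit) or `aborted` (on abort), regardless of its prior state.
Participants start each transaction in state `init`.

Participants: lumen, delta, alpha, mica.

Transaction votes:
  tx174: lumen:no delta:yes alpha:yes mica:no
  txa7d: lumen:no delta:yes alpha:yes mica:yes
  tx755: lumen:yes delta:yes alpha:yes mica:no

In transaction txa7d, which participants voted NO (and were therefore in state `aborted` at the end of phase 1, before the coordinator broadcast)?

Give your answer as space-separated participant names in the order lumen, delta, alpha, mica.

Txn txa7d phase 1: lumen no -> aborted; delta yes -> prepared; alpha yes -> prepared; mica yes -> prepared

Answer: lumen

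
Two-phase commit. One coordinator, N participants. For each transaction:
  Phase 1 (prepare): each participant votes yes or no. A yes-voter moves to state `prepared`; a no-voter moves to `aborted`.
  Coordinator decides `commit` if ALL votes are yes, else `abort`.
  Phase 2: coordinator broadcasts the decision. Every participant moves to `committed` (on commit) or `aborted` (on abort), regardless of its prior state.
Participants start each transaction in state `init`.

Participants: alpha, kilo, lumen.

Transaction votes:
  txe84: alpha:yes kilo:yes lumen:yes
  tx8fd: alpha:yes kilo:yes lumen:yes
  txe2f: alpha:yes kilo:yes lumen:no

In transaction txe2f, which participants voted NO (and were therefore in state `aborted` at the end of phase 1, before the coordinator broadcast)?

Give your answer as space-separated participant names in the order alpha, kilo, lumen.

Answer: lumen

Derivation:
Txn txe2f phase 1: alpha yes -> prepared; kilo yes -> prepared; lumen no -> aborted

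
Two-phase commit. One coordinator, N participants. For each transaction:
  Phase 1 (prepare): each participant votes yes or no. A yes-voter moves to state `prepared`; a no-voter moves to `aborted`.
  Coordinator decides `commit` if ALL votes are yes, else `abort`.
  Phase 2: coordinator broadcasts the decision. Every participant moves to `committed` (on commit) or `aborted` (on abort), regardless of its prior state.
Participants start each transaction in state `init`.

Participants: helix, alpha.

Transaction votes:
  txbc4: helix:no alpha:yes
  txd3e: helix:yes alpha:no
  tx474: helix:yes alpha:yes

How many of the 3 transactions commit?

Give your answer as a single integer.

txbc4: no from helix -> abort (commits=0)
txd3e: no from alpha -> abort (commits=0)
tx474: all yes -> commit (commits=1)

Answer: 1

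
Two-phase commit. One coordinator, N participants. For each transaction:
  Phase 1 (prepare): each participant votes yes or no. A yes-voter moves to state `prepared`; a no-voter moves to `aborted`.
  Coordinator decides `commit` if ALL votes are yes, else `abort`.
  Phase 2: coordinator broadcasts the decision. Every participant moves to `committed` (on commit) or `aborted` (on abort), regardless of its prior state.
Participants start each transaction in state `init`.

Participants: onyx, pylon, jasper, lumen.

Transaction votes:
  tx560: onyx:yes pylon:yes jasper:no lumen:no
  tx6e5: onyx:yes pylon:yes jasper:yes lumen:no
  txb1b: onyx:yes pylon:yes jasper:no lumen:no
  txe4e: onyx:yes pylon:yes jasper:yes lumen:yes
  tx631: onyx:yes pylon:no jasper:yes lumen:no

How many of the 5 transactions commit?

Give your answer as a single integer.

tx560: no from jasper, lumen -> abort (commits=0)
tx6e5: no from lumen -> abort (commits=0)
txb1b: no from jasper, lumen -> abort (commits=0)
txe4e: all yes -> commit (commits=1)
tx631: no from pylon, lumen -> abort (commits=1)

Answer: 1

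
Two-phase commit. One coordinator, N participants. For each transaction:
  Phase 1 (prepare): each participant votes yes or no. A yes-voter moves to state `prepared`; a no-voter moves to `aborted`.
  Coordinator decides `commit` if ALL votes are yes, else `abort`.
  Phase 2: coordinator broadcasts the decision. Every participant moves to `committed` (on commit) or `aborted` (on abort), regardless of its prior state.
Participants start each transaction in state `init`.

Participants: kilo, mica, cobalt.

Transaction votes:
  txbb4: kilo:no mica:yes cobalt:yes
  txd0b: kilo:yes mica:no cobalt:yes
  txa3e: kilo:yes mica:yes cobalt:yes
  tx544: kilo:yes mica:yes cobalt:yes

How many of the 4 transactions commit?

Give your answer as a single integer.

txbb4: no from kilo -> abort (commits=0)
txd0b: no from mica -> abort (commits=0)
txa3e: all yes -> commit (commits=1)
tx544: all yes -> commit (commits=2)

Answer: 2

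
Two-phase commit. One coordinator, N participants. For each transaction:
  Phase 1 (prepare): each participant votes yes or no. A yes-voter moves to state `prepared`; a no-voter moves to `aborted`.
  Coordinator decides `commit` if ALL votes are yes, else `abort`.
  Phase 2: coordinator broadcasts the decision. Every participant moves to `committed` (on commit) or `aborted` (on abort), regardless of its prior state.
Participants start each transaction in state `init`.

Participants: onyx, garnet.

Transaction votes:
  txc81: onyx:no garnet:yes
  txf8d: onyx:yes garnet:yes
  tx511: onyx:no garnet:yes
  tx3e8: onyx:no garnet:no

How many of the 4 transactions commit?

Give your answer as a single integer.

Answer: 1

Derivation:
txc81: no from onyx -> abort (commits=0)
txf8d: all yes -> commit (commits=1)
tx511: no from onyx -> abort (commits=1)
tx3e8: no from onyx, garnet -> abort (commits=1)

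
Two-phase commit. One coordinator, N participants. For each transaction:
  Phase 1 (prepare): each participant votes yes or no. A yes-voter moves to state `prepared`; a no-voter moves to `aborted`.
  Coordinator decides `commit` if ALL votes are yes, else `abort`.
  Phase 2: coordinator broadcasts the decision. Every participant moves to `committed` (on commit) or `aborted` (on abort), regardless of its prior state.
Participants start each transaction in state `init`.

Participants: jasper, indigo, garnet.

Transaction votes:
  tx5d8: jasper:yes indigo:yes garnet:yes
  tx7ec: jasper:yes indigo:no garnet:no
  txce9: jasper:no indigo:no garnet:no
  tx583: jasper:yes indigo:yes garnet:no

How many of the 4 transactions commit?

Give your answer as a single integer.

tx5d8: all yes -> commit (commits=1)
tx7ec: no from indigo, garnet -> abort (commits=1)
txce9: no from jasper, indigo, garnet -> abort (commits=1)
tx583: no from garnet -> abort (commits=1)

Answer: 1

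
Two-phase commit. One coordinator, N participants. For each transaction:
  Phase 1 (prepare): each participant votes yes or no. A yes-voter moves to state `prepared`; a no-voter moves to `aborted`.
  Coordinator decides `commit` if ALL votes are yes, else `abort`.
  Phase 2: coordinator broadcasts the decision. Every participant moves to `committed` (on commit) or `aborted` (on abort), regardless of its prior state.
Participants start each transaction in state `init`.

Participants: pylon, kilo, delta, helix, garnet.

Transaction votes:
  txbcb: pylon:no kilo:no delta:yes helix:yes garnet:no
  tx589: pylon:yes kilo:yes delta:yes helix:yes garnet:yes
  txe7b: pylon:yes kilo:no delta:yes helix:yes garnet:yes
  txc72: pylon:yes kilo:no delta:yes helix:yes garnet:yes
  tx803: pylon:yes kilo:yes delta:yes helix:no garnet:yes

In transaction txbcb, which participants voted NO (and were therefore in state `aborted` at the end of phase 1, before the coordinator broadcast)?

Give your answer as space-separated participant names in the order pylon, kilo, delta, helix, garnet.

Answer: pylon kilo garnet

Derivation:
Txn txbcb phase 1: pylon no -> aborted; kilo no -> aborted; delta yes -> prepared; helix yes -> prepared; garnet no -> aborted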